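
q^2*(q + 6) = q^3 + 6*q^2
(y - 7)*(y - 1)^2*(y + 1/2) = y^4 - 17*y^3/2 + 21*y^2/2 + y/2 - 7/2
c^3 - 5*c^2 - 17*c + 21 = (c - 7)*(c - 1)*(c + 3)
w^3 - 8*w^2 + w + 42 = (w - 7)*(w - 3)*(w + 2)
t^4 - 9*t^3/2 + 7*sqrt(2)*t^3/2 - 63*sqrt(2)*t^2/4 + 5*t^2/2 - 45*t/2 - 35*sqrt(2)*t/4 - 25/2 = (t - 5)*(t + 1/2)*(t + sqrt(2))*(t + 5*sqrt(2)/2)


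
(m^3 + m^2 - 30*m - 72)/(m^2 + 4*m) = m - 3 - 18/m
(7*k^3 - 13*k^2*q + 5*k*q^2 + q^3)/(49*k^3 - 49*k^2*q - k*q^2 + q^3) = (-k + q)/(-7*k + q)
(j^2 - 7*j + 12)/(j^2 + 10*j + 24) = (j^2 - 7*j + 12)/(j^2 + 10*j + 24)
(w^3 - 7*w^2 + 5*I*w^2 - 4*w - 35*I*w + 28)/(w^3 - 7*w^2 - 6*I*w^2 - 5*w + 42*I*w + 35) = (w^2 + 5*I*w - 4)/(w^2 - 6*I*w - 5)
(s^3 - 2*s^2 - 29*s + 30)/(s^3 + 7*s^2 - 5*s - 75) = (s^2 - 7*s + 6)/(s^2 + 2*s - 15)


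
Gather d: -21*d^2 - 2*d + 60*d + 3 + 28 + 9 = -21*d^2 + 58*d + 40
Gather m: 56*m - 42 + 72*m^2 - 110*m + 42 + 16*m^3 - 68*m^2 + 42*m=16*m^3 + 4*m^2 - 12*m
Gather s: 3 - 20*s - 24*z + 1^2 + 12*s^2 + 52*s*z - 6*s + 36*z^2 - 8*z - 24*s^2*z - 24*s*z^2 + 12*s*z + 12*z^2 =s^2*(12 - 24*z) + s*(-24*z^2 + 64*z - 26) + 48*z^2 - 32*z + 4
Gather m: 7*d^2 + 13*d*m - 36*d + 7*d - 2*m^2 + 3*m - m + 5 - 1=7*d^2 - 29*d - 2*m^2 + m*(13*d + 2) + 4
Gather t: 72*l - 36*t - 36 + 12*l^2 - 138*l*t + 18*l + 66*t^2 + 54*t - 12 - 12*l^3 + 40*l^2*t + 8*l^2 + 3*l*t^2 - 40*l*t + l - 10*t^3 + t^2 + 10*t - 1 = -12*l^3 + 20*l^2 + 91*l - 10*t^3 + t^2*(3*l + 67) + t*(40*l^2 - 178*l + 28) - 49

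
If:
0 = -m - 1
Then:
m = -1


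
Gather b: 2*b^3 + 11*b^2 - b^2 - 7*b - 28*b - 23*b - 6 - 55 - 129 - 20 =2*b^3 + 10*b^2 - 58*b - 210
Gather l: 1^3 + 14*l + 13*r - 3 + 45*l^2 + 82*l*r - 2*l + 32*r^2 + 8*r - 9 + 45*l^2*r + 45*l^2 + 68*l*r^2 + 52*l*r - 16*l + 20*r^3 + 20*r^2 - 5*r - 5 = l^2*(45*r + 90) + l*(68*r^2 + 134*r - 4) + 20*r^3 + 52*r^2 + 16*r - 16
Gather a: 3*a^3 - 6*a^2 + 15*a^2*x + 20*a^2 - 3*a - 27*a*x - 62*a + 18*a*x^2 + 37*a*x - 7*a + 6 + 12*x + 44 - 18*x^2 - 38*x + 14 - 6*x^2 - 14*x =3*a^3 + a^2*(15*x + 14) + a*(18*x^2 + 10*x - 72) - 24*x^2 - 40*x + 64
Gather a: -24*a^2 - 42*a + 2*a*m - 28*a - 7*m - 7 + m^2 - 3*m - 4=-24*a^2 + a*(2*m - 70) + m^2 - 10*m - 11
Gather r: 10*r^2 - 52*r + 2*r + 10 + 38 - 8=10*r^2 - 50*r + 40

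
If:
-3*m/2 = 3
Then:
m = -2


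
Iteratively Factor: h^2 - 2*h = (h - 2)*(h)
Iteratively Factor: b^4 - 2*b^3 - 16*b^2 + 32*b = (b)*(b^3 - 2*b^2 - 16*b + 32) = b*(b + 4)*(b^2 - 6*b + 8) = b*(b - 2)*(b + 4)*(b - 4)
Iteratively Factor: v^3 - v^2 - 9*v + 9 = (v - 1)*(v^2 - 9) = (v - 3)*(v - 1)*(v + 3)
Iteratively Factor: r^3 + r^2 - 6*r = (r)*(r^2 + r - 6) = r*(r + 3)*(r - 2)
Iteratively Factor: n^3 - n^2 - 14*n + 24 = (n + 4)*(n^2 - 5*n + 6) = (n - 2)*(n + 4)*(n - 3)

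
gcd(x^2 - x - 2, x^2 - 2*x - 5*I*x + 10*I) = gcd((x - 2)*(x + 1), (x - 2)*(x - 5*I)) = x - 2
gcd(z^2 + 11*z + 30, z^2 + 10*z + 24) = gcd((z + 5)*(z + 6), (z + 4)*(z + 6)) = z + 6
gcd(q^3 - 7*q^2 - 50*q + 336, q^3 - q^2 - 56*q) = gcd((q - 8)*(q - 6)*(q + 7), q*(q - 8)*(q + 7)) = q^2 - q - 56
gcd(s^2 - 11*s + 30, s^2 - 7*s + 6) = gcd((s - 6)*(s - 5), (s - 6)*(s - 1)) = s - 6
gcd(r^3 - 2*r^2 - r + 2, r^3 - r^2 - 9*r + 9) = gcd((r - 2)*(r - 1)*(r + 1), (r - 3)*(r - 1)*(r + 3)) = r - 1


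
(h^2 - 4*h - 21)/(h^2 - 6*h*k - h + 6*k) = (h^2 - 4*h - 21)/(h^2 - 6*h*k - h + 6*k)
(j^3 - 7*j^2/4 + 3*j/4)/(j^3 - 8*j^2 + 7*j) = (j - 3/4)/(j - 7)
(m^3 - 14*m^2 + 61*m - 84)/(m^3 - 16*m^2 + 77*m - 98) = (m^2 - 7*m + 12)/(m^2 - 9*m + 14)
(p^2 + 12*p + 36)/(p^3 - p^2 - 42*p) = (p + 6)/(p*(p - 7))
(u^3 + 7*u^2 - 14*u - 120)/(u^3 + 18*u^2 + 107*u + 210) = (u - 4)/(u + 7)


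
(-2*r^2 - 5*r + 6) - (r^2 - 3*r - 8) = -3*r^2 - 2*r + 14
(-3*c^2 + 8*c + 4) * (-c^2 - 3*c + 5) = 3*c^4 + c^3 - 43*c^2 + 28*c + 20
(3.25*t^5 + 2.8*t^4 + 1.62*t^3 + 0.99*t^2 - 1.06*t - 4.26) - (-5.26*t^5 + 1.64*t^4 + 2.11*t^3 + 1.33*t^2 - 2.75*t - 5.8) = 8.51*t^5 + 1.16*t^4 - 0.49*t^3 - 0.34*t^2 + 1.69*t + 1.54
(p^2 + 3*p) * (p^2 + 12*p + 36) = p^4 + 15*p^3 + 72*p^2 + 108*p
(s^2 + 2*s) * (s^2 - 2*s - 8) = s^4 - 12*s^2 - 16*s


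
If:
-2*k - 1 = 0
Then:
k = -1/2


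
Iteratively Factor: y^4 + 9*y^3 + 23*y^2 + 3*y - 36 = (y + 3)*(y^3 + 6*y^2 + 5*y - 12) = (y + 3)^2*(y^2 + 3*y - 4) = (y - 1)*(y + 3)^2*(y + 4)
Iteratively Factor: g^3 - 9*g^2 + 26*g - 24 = (g - 3)*(g^2 - 6*g + 8) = (g - 4)*(g - 3)*(g - 2)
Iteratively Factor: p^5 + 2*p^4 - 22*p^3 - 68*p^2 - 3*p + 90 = (p - 5)*(p^4 + 7*p^3 + 13*p^2 - 3*p - 18) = (p - 5)*(p - 1)*(p^3 + 8*p^2 + 21*p + 18) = (p - 5)*(p - 1)*(p + 3)*(p^2 + 5*p + 6) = (p - 5)*(p - 1)*(p + 2)*(p + 3)*(p + 3)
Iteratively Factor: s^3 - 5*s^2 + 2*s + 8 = (s - 4)*(s^2 - s - 2) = (s - 4)*(s - 2)*(s + 1)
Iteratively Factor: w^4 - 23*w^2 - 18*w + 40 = (w - 5)*(w^3 + 5*w^2 + 2*w - 8) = (w - 5)*(w + 4)*(w^2 + w - 2) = (w - 5)*(w - 1)*(w + 4)*(w + 2)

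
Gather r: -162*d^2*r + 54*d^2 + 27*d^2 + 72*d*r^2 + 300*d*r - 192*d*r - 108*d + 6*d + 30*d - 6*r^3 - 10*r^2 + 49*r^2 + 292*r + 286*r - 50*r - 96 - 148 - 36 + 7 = 81*d^2 - 72*d - 6*r^3 + r^2*(72*d + 39) + r*(-162*d^2 + 108*d + 528) - 273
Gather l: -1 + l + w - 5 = l + w - 6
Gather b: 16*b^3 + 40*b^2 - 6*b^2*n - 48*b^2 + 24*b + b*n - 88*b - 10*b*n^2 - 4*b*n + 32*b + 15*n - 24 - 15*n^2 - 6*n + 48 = 16*b^3 + b^2*(-6*n - 8) + b*(-10*n^2 - 3*n - 32) - 15*n^2 + 9*n + 24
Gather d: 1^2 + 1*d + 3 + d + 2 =2*d + 6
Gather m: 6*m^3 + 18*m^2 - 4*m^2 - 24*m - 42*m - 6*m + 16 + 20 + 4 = 6*m^3 + 14*m^2 - 72*m + 40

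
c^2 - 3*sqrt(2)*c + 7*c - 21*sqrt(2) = (c + 7)*(c - 3*sqrt(2))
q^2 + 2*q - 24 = (q - 4)*(q + 6)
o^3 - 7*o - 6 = (o - 3)*(o + 1)*(o + 2)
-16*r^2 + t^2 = (-4*r + t)*(4*r + t)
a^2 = a^2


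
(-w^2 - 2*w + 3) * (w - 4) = -w^3 + 2*w^2 + 11*w - 12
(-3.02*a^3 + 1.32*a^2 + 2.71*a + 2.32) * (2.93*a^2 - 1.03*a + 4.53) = -8.8486*a^5 + 6.9782*a^4 - 7.0999*a^3 + 9.9859*a^2 + 9.8867*a + 10.5096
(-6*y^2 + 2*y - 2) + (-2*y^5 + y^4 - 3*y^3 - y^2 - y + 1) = -2*y^5 + y^4 - 3*y^3 - 7*y^2 + y - 1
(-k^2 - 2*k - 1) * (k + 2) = -k^3 - 4*k^2 - 5*k - 2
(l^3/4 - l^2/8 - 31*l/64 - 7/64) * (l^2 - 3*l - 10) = l^5/4 - 7*l^4/8 - 167*l^3/64 + 83*l^2/32 + 331*l/64 + 35/32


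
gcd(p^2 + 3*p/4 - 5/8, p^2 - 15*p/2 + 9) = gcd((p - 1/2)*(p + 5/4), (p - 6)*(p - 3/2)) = 1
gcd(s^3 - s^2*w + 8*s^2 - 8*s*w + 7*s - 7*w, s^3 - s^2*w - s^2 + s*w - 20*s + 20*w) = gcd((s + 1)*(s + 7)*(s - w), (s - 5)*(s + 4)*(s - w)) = s - w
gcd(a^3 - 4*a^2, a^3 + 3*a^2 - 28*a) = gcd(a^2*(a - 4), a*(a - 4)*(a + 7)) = a^2 - 4*a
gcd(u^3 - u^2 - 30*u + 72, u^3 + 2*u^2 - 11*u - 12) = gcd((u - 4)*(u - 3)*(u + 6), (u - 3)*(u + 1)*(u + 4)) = u - 3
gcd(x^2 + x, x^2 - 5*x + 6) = 1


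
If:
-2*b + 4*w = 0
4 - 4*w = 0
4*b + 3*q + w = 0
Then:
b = 2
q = -3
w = 1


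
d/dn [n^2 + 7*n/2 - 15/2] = 2*n + 7/2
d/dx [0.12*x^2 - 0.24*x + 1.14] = 0.24*x - 0.24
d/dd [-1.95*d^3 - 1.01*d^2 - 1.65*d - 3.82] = -5.85*d^2 - 2.02*d - 1.65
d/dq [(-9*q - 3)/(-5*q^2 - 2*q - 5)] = 3*(-15*q^2 - 10*q + 13)/(25*q^4 + 20*q^3 + 54*q^2 + 20*q + 25)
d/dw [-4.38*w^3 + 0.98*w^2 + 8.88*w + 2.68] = -13.14*w^2 + 1.96*w + 8.88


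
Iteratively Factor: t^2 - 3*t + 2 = (t - 2)*(t - 1)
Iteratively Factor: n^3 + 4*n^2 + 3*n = (n)*(n^2 + 4*n + 3) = n*(n + 1)*(n + 3)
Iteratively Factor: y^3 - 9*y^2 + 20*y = (y - 5)*(y^2 - 4*y) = y*(y - 5)*(y - 4)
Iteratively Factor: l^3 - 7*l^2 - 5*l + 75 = (l - 5)*(l^2 - 2*l - 15) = (l - 5)^2*(l + 3)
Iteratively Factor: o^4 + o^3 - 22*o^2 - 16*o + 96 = (o - 2)*(o^3 + 3*o^2 - 16*o - 48) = (o - 4)*(o - 2)*(o^2 + 7*o + 12) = (o - 4)*(o - 2)*(o + 4)*(o + 3)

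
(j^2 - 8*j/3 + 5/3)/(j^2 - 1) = (j - 5/3)/(j + 1)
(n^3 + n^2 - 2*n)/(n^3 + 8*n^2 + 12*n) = (n - 1)/(n + 6)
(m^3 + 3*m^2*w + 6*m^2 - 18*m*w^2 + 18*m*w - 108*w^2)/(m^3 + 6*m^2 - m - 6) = (m^2 + 3*m*w - 18*w^2)/(m^2 - 1)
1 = 1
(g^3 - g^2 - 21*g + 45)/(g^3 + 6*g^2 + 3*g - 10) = (g^2 - 6*g + 9)/(g^2 + g - 2)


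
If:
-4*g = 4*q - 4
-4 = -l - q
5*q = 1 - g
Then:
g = 1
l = 4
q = 0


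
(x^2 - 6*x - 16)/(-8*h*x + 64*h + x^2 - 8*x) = (x + 2)/(-8*h + x)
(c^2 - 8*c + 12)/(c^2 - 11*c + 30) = (c - 2)/(c - 5)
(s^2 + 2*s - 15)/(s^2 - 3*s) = (s + 5)/s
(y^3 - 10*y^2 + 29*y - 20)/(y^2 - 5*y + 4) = y - 5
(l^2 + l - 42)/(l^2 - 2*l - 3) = (-l^2 - l + 42)/(-l^2 + 2*l + 3)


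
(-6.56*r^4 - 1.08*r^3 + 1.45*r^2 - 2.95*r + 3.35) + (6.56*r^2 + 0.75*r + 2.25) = -6.56*r^4 - 1.08*r^3 + 8.01*r^2 - 2.2*r + 5.6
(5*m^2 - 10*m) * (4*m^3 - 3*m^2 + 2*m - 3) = 20*m^5 - 55*m^4 + 40*m^3 - 35*m^2 + 30*m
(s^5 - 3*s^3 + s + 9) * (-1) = -s^5 + 3*s^3 - s - 9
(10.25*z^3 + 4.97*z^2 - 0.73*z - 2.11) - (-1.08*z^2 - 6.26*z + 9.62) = 10.25*z^3 + 6.05*z^2 + 5.53*z - 11.73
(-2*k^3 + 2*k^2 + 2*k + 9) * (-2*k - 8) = 4*k^4 + 12*k^3 - 20*k^2 - 34*k - 72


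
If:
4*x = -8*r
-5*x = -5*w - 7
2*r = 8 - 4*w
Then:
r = -34/15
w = 47/15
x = 68/15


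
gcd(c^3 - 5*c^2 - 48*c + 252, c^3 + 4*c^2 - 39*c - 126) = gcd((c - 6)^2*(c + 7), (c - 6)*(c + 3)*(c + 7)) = c^2 + c - 42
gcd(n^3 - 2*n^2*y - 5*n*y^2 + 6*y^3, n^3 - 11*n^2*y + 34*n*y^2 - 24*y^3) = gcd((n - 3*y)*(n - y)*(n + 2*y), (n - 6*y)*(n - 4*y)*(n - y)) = -n + y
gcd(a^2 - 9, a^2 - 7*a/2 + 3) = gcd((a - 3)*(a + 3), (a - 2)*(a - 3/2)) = 1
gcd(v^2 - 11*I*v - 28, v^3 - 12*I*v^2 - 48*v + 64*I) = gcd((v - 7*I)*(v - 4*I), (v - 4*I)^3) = v - 4*I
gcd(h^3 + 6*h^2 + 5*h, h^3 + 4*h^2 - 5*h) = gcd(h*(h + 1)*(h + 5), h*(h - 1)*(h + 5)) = h^2 + 5*h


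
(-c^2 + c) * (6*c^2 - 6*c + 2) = -6*c^4 + 12*c^3 - 8*c^2 + 2*c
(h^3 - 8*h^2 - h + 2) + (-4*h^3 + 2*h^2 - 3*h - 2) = -3*h^3 - 6*h^2 - 4*h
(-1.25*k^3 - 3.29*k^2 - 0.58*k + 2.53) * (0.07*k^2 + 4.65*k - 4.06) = -0.0875*k^5 - 6.0428*k^4 - 10.2641*k^3 + 10.8375*k^2 + 14.1193*k - 10.2718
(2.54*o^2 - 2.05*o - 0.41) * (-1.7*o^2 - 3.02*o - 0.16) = -4.318*o^4 - 4.1858*o^3 + 6.4816*o^2 + 1.5662*o + 0.0656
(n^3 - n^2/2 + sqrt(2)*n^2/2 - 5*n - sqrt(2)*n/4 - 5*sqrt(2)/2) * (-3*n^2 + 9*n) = -3*n^5 - 3*sqrt(2)*n^4/2 + 21*n^4/2 + 21*sqrt(2)*n^3/4 + 21*n^3/2 - 45*n^2 + 21*sqrt(2)*n^2/4 - 45*sqrt(2)*n/2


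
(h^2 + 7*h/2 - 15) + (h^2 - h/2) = 2*h^2 + 3*h - 15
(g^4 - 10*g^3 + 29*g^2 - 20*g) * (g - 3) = g^5 - 13*g^4 + 59*g^3 - 107*g^2 + 60*g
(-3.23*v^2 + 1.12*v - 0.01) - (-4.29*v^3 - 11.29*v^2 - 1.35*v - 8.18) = 4.29*v^3 + 8.06*v^2 + 2.47*v + 8.17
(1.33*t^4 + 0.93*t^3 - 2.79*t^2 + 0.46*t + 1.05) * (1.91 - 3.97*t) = -5.2801*t^5 - 1.1518*t^4 + 12.8526*t^3 - 7.1551*t^2 - 3.2899*t + 2.0055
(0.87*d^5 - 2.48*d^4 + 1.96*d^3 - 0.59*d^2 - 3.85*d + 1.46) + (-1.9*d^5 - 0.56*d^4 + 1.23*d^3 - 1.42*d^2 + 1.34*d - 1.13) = -1.03*d^5 - 3.04*d^4 + 3.19*d^3 - 2.01*d^2 - 2.51*d + 0.33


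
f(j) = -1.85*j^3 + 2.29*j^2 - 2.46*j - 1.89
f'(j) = -5.55*j^2 + 4.58*j - 2.46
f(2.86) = -33.47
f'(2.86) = -34.76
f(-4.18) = 183.52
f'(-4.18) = -118.58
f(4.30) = -117.21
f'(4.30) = -85.39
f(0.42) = -2.66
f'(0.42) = -1.52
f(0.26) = -2.41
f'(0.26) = -1.64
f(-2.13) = 31.62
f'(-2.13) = -37.40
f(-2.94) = 72.15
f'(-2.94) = -63.90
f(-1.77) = 19.90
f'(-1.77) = -27.95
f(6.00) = -333.81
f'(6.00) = -174.78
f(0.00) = -1.89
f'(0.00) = -2.46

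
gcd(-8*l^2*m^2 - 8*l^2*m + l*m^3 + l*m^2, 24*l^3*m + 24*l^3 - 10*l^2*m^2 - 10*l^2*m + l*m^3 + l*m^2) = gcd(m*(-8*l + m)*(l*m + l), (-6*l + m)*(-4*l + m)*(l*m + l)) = l*m + l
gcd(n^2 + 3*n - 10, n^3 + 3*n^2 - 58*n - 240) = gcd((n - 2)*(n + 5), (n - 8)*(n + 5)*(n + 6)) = n + 5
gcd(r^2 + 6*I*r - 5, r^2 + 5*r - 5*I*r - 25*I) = 1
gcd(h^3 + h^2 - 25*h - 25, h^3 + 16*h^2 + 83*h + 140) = h + 5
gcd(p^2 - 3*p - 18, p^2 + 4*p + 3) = p + 3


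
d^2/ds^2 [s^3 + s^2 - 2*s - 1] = 6*s + 2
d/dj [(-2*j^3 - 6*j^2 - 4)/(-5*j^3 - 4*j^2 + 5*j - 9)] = 2*(-11*j^4 - 10*j^3 - 18*j^2 + 38*j + 10)/(25*j^6 + 40*j^5 - 34*j^4 + 50*j^3 + 97*j^2 - 90*j + 81)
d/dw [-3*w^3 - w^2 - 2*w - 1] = -9*w^2 - 2*w - 2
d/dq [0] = 0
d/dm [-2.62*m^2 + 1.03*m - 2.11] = 1.03 - 5.24*m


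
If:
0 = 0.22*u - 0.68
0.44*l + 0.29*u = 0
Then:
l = -2.04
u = 3.09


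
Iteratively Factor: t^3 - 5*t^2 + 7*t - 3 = (t - 1)*(t^2 - 4*t + 3) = (t - 1)^2*(t - 3)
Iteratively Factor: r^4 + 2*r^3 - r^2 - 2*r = (r + 2)*(r^3 - r) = (r + 1)*(r + 2)*(r^2 - r) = (r - 1)*(r + 1)*(r + 2)*(r)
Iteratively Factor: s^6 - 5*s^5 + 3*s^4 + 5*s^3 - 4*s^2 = (s - 1)*(s^5 - 4*s^4 - s^3 + 4*s^2) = (s - 4)*(s - 1)*(s^4 - s^2) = (s - 4)*(s - 1)*(s + 1)*(s^3 - s^2) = s*(s - 4)*(s - 1)*(s + 1)*(s^2 - s) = s^2*(s - 4)*(s - 1)*(s + 1)*(s - 1)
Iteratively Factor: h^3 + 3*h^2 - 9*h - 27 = (h + 3)*(h^2 - 9) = (h - 3)*(h + 3)*(h + 3)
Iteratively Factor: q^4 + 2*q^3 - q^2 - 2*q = (q)*(q^3 + 2*q^2 - q - 2) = q*(q + 1)*(q^2 + q - 2) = q*(q - 1)*(q + 1)*(q + 2)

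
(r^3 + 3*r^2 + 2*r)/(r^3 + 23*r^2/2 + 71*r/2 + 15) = 2*r*(r^2 + 3*r + 2)/(2*r^3 + 23*r^2 + 71*r + 30)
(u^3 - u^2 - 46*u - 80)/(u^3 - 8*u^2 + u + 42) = (u^2 - 3*u - 40)/(u^2 - 10*u + 21)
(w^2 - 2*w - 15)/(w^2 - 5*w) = (w + 3)/w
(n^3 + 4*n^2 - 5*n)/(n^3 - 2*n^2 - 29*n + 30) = n/(n - 6)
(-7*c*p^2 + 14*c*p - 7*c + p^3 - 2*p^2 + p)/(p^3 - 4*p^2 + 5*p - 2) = (-7*c + p)/(p - 2)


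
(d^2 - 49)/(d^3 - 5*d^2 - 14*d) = (d + 7)/(d*(d + 2))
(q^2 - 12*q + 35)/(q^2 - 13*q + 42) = (q - 5)/(q - 6)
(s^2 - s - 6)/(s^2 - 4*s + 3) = (s + 2)/(s - 1)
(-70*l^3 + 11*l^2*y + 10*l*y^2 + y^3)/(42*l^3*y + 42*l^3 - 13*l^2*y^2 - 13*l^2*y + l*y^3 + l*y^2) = (-70*l^3 + 11*l^2*y + 10*l*y^2 + y^3)/(l*(42*l^2*y + 42*l^2 - 13*l*y^2 - 13*l*y + y^3 + y^2))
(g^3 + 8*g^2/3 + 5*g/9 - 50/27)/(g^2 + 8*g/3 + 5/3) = (g^2 + g - 10/9)/(g + 1)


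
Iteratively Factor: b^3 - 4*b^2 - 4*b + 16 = (b - 2)*(b^2 - 2*b - 8) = (b - 2)*(b + 2)*(b - 4)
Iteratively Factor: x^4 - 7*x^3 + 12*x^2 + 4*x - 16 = (x - 2)*(x^3 - 5*x^2 + 2*x + 8) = (x - 4)*(x - 2)*(x^2 - x - 2) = (x - 4)*(x - 2)^2*(x + 1)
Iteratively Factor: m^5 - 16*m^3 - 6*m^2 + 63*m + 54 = (m + 3)*(m^4 - 3*m^3 - 7*m^2 + 15*m + 18) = (m - 3)*(m + 3)*(m^3 - 7*m - 6) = (m - 3)^2*(m + 3)*(m^2 + 3*m + 2) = (m - 3)^2*(m + 2)*(m + 3)*(m + 1)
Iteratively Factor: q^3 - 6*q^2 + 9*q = (q)*(q^2 - 6*q + 9) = q*(q - 3)*(q - 3)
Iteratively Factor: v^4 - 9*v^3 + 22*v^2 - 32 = (v - 2)*(v^3 - 7*v^2 + 8*v + 16) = (v - 2)*(v + 1)*(v^2 - 8*v + 16) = (v - 4)*(v - 2)*(v + 1)*(v - 4)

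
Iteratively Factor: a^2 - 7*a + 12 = (a - 4)*(a - 3)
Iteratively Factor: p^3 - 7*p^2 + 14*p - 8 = (p - 1)*(p^2 - 6*p + 8) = (p - 2)*(p - 1)*(p - 4)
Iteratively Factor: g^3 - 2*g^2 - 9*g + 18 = (g - 3)*(g^2 + g - 6) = (g - 3)*(g - 2)*(g + 3)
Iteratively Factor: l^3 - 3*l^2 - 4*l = (l - 4)*(l^2 + l) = (l - 4)*(l + 1)*(l)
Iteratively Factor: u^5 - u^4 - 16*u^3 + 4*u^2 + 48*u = (u + 3)*(u^4 - 4*u^3 - 4*u^2 + 16*u) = (u - 4)*(u + 3)*(u^3 - 4*u) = (u - 4)*(u + 2)*(u + 3)*(u^2 - 2*u) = (u - 4)*(u - 2)*(u + 2)*(u + 3)*(u)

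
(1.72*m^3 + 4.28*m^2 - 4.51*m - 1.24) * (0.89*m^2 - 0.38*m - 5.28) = 1.5308*m^5 + 3.1556*m^4 - 14.7219*m^3 - 21.9882*m^2 + 24.284*m + 6.5472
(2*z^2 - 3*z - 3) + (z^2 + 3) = 3*z^2 - 3*z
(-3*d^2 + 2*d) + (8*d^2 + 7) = 5*d^2 + 2*d + 7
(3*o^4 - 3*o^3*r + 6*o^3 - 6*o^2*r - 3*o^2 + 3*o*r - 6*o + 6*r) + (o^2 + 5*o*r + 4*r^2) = 3*o^4 - 3*o^3*r + 6*o^3 - 6*o^2*r - 2*o^2 + 8*o*r - 6*o + 4*r^2 + 6*r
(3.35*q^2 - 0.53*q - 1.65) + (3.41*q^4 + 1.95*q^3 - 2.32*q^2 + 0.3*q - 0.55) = 3.41*q^4 + 1.95*q^3 + 1.03*q^2 - 0.23*q - 2.2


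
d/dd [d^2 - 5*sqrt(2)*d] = 2*d - 5*sqrt(2)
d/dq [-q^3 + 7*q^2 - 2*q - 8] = -3*q^2 + 14*q - 2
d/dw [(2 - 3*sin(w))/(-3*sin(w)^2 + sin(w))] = (-9*cos(w) + 12/tan(w) - 2*cos(w)/sin(w)^2)/(3*sin(w) - 1)^2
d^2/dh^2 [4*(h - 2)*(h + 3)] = 8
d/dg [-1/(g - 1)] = (g - 1)^(-2)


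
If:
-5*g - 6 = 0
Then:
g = -6/5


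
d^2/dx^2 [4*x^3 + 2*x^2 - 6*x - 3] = 24*x + 4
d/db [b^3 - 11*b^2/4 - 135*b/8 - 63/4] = 3*b^2 - 11*b/2 - 135/8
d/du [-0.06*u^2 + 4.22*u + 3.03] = 4.22 - 0.12*u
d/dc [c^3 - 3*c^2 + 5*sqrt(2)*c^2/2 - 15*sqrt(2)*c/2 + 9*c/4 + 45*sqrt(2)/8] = 3*c^2 - 6*c + 5*sqrt(2)*c - 15*sqrt(2)/2 + 9/4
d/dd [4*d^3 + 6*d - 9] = 12*d^2 + 6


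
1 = 1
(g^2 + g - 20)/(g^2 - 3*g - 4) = (g + 5)/(g + 1)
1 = 1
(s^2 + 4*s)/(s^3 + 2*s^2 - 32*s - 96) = s/(s^2 - 2*s - 24)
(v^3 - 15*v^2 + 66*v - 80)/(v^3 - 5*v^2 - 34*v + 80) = (v - 5)/(v + 5)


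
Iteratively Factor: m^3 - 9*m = (m)*(m^2 - 9) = m*(m + 3)*(m - 3)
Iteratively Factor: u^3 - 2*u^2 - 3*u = (u)*(u^2 - 2*u - 3) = u*(u - 3)*(u + 1)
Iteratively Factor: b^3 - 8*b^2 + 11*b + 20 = (b - 4)*(b^2 - 4*b - 5) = (b - 4)*(b + 1)*(b - 5)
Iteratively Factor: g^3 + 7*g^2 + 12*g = (g)*(g^2 + 7*g + 12) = g*(g + 4)*(g + 3)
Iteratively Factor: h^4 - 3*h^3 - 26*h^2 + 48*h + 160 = (h + 4)*(h^3 - 7*h^2 + 2*h + 40) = (h - 5)*(h + 4)*(h^2 - 2*h - 8) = (h - 5)*(h - 4)*(h + 4)*(h + 2)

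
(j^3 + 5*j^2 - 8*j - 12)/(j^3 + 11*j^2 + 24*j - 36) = (j^2 - j - 2)/(j^2 + 5*j - 6)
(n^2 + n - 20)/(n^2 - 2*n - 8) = (n + 5)/(n + 2)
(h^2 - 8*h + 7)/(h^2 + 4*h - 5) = (h - 7)/(h + 5)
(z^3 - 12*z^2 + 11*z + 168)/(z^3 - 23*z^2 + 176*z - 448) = (z + 3)/(z - 8)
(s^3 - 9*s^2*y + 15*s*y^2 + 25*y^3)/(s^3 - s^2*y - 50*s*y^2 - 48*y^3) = (-s^2 + 10*s*y - 25*y^2)/(-s^2 + 2*s*y + 48*y^2)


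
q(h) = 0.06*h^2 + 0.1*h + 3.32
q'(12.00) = 1.54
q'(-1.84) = -0.12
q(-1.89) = 3.35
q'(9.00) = 1.18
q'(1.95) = 0.33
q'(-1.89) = -0.13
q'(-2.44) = -0.19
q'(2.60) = 0.41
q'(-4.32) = -0.42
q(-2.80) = 3.51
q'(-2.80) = -0.24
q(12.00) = 13.16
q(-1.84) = 3.34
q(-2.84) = 3.52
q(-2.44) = 3.43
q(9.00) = 9.08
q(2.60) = 3.99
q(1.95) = 3.74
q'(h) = 0.12*h + 0.1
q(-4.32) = 4.01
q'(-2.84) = -0.24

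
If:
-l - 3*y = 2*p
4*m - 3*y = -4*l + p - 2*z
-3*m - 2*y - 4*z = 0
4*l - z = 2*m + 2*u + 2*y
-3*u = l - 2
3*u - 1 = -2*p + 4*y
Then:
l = 145/647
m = -210/647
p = -149/647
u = 383/647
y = 51/647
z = 132/647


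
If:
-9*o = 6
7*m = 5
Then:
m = 5/7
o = -2/3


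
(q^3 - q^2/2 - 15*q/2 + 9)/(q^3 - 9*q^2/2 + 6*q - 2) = (2*q^2 + 3*q - 9)/(2*q^2 - 5*q + 2)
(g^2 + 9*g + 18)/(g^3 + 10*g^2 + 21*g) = (g + 6)/(g*(g + 7))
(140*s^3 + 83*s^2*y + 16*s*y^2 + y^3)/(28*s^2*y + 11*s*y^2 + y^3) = (5*s + y)/y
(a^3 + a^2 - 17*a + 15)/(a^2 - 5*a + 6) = (a^2 + 4*a - 5)/(a - 2)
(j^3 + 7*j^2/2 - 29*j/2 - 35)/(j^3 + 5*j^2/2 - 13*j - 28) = (j + 5)/(j + 4)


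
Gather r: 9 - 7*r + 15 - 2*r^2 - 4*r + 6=-2*r^2 - 11*r + 30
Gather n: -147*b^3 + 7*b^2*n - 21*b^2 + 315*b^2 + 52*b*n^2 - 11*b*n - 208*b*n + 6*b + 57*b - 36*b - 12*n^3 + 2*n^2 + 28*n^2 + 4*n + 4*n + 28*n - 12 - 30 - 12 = -147*b^3 + 294*b^2 + 27*b - 12*n^3 + n^2*(52*b + 30) + n*(7*b^2 - 219*b + 36) - 54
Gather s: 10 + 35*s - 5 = 35*s + 5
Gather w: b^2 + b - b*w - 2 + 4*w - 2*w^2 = b^2 + b - 2*w^2 + w*(4 - b) - 2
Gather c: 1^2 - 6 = -5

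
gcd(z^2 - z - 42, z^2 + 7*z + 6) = z + 6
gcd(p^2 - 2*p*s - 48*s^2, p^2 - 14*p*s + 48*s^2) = p - 8*s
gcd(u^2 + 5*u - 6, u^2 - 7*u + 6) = u - 1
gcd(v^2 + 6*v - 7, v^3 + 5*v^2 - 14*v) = v + 7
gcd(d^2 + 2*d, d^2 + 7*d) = d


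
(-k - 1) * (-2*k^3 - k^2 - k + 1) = 2*k^4 + 3*k^3 + 2*k^2 - 1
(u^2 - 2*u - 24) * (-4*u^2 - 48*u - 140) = -4*u^4 - 40*u^3 + 52*u^2 + 1432*u + 3360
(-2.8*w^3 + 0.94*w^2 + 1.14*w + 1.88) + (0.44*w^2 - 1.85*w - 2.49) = -2.8*w^3 + 1.38*w^2 - 0.71*w - 0.61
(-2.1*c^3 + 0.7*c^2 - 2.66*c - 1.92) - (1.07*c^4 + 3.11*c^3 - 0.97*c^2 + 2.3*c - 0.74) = -1.07*c^4 - 5.21*c^3 + 1.67*c^2 - 4.96*c - 1.18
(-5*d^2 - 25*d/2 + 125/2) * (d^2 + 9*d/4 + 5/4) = -5*d^4 - 95*d^3/4 + 225*d^2/8 + 125*d + 625/8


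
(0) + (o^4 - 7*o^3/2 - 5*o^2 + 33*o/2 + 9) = o^4 - 7*o^3/2 - 5*o^2 + 33*o/2 + 9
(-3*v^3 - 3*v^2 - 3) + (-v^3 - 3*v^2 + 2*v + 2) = -4*v^3 - 6*v^2 + 2*v - 1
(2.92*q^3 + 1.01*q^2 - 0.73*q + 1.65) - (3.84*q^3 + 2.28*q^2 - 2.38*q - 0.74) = -0.92*q^3 - 1.27*q^2 + 1.65*q + 2.39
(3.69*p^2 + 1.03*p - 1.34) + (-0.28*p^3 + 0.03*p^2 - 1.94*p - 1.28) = -0.28*p^3 + 3.72*p^2 - 0.91*p - 2.62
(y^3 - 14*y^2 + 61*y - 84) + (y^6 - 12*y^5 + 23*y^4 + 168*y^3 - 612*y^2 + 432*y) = y^6 - 12*y^5 + 23*y^4 + 169*y^3 - 626*y^2 + 493*y - 84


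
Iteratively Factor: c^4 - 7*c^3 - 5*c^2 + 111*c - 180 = (c - 3)*(c^3 - 4*c^2 - 17*c + 60) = (c - 3)^2*(c^2 - c - 20) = (c - 3)^2*(c + 4)*(c - 5)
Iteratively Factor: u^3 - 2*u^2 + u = (u - 1)*(u^2 - u) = u*(u - 1)*(u - 1)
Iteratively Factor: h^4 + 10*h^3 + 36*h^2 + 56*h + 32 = (h + 2)*(h^3 + 8*h^2 + 20*h + 16) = (h + 2)^2*(h^2 + 6*h + 8) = (h + 2)^3*(h + 4)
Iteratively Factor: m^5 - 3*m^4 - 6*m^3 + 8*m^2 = (m - 4)*(m^4 + m^3 - 2*m^2) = (m - 4)*(m - 1)*(m^3 + 2*m^2) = m*(m - 4)*(m - 1)*(m^2 + 2*m) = m*(m - 4)*(m - 1)*(m + 2)*(m)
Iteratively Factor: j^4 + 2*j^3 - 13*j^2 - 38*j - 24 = (j + 3)*(j^3 - j^2 - 10*j - 8) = (j - 4)*(j + 3)*(j^2 + 3*j + 2) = (j - 4)*(j + 2)*(j + 3)*(j + 1)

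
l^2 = l^2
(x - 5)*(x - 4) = x^2 - 9*x + 20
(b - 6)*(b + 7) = b^2 + b - 42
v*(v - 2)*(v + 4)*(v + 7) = v^4 + 9*v^3 + 6*v^2 - 56*v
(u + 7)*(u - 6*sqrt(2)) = u^2 - 6*sqrt(2)*u + 7*u - 42*sqrt(2)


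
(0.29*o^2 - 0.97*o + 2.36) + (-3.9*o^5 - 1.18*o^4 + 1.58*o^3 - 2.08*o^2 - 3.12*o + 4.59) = -3.9*o^5 - 1.18*o^4 + 1.58*o^3 - 1.79*o^2 - 4.09*o + 6.95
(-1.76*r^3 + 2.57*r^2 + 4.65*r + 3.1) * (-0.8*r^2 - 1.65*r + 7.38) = 1.408*r^5 + 0.848*r^4 - 20.9493*r^3 + 8.8141*r^2 + 29.202*r + 22.878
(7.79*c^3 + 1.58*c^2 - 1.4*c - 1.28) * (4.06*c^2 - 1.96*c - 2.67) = 31.6274*c^5 - 8.8536*c^4 - 29.5801*c^3 - 6.6714*c^2 + 6.2468*c + 3.4176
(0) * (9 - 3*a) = 0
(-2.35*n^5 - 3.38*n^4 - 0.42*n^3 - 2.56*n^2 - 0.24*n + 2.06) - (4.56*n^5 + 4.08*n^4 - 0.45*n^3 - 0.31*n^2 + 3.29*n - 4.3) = -6.91*n^5 - 7.46*n^4 + 0.03*n^3 - 2.25*n^2 - 3.53*n + 6.36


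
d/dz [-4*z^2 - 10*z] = -8*z - 10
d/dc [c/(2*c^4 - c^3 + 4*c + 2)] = (2*c^4 - c^3 - c*(8*c^3 - 3*c^2 + 4) + 4*c + 2)/(2*c^4 - c^3 + 4*c + 2)^2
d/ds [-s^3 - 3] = -3*s^2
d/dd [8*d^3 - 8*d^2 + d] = 24*d^2 - 16*d + 1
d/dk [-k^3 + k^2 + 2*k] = -3*k^2 + 2*k + 2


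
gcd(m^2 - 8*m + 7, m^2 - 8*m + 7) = m^2 - 8*m + 7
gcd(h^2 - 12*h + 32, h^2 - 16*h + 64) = h - 8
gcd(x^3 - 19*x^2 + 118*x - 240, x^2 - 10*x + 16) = x - 8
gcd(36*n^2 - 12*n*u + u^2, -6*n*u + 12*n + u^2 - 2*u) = -6*n + u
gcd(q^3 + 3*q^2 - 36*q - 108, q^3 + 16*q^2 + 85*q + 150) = q + 6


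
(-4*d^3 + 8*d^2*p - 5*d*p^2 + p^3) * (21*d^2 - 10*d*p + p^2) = -84*d^5 + 208*d^4*p - 189*d^3*p^2 + 79*d^2*p^3 - 15*d*p^4 + p^5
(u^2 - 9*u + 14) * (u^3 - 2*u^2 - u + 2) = u^5 - 11*u^4 + 31*u^3 - 17*u^2 - 32*u + 28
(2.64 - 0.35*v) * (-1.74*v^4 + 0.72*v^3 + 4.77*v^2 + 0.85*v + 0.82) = 0.609*v^5 - 4.8456*v^4 + 0.2313*v^3 + 12.2953*v^2 + 1.957*v + 2.1648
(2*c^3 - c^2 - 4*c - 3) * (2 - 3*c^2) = -6*c^5 + 3*c^4 + 16*c^3 + 7*c^2 - 8*c - 6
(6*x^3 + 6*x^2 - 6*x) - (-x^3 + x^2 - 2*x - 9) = 7*x^3 + 5*x^2 - 4*x + 9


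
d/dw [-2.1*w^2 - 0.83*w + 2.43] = -4.2*w - 0.83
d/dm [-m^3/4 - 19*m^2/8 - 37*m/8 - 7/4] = -3*m^2/4 - 19*m/4 - 37/8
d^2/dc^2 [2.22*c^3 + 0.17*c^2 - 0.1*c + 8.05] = 13.32*c + 0.34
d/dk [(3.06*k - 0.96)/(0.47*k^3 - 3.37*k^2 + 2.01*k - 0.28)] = (-2.8764*k^3 + 11.6658*k^2 - 6.4704*k + 1.0728)/(0.2209*k^6 - 3.1678*k^5 + 13.2463*k^4 - 13.8106*k^3 + 5.9273*k^2 - 1.1256*k + 0.0784)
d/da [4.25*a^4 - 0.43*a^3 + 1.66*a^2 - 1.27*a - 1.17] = 17.0*a^3 - 1.29*a^2 + 3.32*a - 1.27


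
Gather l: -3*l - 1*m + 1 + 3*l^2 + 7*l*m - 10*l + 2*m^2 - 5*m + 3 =3*l^2 + l*(7*m - 13) + 2*m^2 - 6*m + 4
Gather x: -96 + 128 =32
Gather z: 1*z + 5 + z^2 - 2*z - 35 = z^2 - z - 30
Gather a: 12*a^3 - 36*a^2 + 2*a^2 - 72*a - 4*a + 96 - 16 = 12*a^3 - 34*a^2 - 76*a + 80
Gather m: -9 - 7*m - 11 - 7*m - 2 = -14*m - 22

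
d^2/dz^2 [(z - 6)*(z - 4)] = 2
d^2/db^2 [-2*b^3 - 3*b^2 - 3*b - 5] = -12*b - 6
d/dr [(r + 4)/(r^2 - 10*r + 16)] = (r^2 - 10*r - 2*(r - 5)*(r + 4) + 16)/(r^2 - 10*r + 16)^2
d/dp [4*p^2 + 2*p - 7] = 8*p + 2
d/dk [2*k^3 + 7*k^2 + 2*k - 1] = 6*k^2 + 14*k + 2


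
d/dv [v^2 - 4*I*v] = 2*v - 4*I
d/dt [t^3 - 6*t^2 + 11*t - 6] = 3*t^2 - 12*t + 11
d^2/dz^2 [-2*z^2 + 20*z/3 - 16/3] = -4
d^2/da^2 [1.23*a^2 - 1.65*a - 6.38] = 2.46000000000000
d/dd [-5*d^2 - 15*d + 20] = -10*d - 15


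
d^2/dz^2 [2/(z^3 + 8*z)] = 4*(-3*z^2*(z^2 + 8) + (3*z^2 + 8)^2)/(z^3*(z^2 + 8)^3)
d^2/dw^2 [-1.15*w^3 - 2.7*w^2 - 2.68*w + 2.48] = -6.9*w - 5.4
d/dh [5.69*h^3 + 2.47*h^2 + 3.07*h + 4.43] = 17.07*h^2 + 4.94*h + 3.07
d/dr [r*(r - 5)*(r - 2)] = 3*r^2 - 14*r + 10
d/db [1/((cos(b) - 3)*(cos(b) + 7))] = 2*(cos(b) + 2)*sin(b)/((cos(b) - 3)^2*(cos(b) + 7)^2)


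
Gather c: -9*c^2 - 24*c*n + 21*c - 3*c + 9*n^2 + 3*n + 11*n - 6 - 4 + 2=-9*c^2 + c*(18 - 24*n) + 9*n^2 + 14*n - 8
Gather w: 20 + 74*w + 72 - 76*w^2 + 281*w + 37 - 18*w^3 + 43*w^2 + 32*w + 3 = -18*w^3 - 33*w^2 + 387*w + 132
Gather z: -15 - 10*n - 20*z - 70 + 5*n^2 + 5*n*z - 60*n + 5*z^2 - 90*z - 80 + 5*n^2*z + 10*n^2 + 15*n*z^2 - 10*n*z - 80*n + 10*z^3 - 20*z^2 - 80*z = 15*n^2 - 150*n + 10*z^3 + z^2*(15*n - 15) + z*(5*n^2 - 5*n - 190) - 165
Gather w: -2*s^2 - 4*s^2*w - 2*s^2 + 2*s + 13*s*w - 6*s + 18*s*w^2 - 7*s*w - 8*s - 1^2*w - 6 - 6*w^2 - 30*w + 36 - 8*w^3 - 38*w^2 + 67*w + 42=-4*s^2 - 12*s - 8*w^3 + w^2*(18*s - 44) + w*(-4*s^2 + 6*s + 36) + 72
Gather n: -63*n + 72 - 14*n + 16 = 88 - 77*n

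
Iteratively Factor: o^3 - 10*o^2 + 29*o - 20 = (o - 4)*(o^2 - 6*o + 5) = (o - 4)*(o - 1)*(o - 5)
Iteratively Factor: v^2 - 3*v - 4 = (v - 4)*(v + 1)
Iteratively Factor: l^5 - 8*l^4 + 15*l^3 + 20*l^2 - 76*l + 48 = (l - 4)*(l^4 - 4*l^3 - l^2 + 16*l - 12) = (l - 4)*(l - 3)*(l^3 - l^2 - 4*l + 4) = (l - 4)*(l - 3)*(l - 2)*(l^2 + l - 2) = (l - 4)*(l - 3)*(l - 2)*(l + 2)*(l - 1)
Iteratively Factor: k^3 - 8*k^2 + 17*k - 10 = (k - 5)*(k^2 - 3*k + 2) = (k - 5)*(k - 1)*(k - 2)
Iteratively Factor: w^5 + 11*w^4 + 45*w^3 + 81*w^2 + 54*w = (w + 3)*(w^4 + 8*w^3 + 21*w^2 + 18*w) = (w + 3)^2*(w^3 + 5*w^2 + 6*w) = (w + 2)*(w + 3)^2*(w^2 + 3*w) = (w + 2)*(w + 3)^3*(w)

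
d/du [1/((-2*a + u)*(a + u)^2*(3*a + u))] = ((a + u)*(2*a - u) - (a + u)*(3*a + u) + 2*(2*a - u)*(3*a + u))/((a + u)^3*(2*a - u)^2*(3*a + u)^2)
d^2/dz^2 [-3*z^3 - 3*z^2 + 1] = -18*z - 6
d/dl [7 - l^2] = -2*l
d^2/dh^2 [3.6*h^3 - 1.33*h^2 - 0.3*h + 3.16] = 21.6*h - 2.66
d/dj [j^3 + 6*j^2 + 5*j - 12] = 3*j^2 + 12*j + 5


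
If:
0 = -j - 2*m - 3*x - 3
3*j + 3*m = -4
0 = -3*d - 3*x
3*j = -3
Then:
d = 4/9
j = -1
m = -1/3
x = -4/9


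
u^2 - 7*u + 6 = (u - 6)*(u - 1)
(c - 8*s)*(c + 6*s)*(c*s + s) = c^3*s - 2*c^2*s^2 + c^2*s - 48*c*s^3 - 2*c*s^2 - 48*s^3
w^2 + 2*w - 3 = (w - 1)*(w + 3)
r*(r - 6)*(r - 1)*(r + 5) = r^4 - 2*r^3 - 29*r^2 + 30*r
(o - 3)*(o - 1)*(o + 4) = o^3 - 13*o + 12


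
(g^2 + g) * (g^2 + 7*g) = g^4 + 8*g^3 + 7*g^2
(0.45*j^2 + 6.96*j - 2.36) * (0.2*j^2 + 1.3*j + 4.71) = 0.09*j^4 + 1.977*j^3 + 10.6955*j^2 + 29.7136*j - 11.1156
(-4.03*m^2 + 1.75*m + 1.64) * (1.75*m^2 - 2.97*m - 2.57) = -7.0525*m^4 + 15.0316*m^3 + 8.0296*m^2 - 9.3683*m - 4.2148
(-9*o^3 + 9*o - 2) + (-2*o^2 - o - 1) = -9*o^3 - 2*o^2 + 8*o - 3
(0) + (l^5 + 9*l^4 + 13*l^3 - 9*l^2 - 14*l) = l^5 + 9*l^4 + 13*l^3 - 9*l^2 - 14*l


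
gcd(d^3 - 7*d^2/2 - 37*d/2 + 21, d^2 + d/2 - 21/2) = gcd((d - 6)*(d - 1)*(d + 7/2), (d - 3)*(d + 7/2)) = d + 7/2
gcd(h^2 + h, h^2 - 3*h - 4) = h + 1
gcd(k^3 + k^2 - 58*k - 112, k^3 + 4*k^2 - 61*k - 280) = k^2 - k - 56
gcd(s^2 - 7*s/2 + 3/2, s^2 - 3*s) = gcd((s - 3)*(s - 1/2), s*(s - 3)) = s - 3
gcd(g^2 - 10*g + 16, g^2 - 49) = 1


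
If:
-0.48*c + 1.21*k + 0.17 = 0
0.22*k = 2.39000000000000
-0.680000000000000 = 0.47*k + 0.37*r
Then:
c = 27.74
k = 10.86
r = -15.64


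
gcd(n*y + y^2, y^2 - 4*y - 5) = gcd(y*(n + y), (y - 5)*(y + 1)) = 1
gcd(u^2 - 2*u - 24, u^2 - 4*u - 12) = u - 6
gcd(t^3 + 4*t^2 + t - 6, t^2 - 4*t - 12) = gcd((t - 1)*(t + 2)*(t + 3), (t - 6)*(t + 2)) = t + 2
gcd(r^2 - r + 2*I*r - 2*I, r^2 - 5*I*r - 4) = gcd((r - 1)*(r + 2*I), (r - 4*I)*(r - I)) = 1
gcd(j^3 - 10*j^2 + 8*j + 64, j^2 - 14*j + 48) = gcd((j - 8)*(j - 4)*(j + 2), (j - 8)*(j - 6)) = j - 8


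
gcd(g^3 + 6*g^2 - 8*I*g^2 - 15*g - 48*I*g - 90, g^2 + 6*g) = g + 6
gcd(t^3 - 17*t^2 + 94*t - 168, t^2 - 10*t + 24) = t^2 - 10*t + 24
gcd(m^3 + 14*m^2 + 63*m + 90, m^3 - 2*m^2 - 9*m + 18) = m + 3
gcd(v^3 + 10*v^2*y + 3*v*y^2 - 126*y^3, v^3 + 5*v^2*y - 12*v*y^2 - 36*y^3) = -v^2 - 3*v*y + 18*y^2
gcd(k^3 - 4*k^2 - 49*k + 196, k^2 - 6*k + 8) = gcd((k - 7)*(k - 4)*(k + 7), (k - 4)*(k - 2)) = k - 4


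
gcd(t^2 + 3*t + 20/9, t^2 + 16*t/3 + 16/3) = t + 4/3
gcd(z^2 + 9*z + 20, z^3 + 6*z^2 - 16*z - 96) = z + 4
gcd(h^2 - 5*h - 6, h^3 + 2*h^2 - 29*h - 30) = h + 1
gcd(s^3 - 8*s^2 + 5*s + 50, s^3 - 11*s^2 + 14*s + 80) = s^2 - 3*s - 10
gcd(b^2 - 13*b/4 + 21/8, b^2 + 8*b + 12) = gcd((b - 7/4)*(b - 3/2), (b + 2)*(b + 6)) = 1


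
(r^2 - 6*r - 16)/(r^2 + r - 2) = (r - 8)/(r - 1)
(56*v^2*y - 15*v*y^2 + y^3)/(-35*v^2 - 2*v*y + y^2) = y*(-8*v + y)/(5*v + y)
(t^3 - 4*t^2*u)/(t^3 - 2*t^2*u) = (t - 4*u)/(t - 2*u)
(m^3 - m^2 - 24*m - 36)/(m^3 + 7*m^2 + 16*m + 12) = (m - 6)/(m + 2)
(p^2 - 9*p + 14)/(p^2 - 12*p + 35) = (p - 2)/(p - 5)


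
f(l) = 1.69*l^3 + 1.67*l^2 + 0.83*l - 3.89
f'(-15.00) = 1091.48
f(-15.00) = -5344.34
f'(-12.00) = 690.83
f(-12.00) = -2693.69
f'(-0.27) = 0.30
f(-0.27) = -4.03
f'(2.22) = 33.23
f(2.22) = 24.67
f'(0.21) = 1.75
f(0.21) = -3.63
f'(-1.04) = 2.84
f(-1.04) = -4.85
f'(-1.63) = 8.86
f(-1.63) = -8.12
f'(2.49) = 40.58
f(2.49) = 34.62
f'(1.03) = 9.65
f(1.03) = 0.58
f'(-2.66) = 27.82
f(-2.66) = -26.09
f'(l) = 5.07*l^2 + 3.34*l + 0.83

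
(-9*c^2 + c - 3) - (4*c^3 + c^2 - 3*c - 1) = -4*c^3 - 10*c^2 + 4*c - 2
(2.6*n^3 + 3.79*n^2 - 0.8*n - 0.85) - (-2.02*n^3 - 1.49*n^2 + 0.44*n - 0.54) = 4.62*n^3 + 5.28*n^2 - 1.24*n - 0.31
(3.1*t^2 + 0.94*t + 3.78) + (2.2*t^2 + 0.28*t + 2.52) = 5.3*t^2 + 1.22*t + 6.3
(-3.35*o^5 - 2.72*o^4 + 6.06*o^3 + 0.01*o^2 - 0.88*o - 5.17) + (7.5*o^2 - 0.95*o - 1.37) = -3.35*o^5 - 2.72*o^4 + 6.06*o^3 + 7.51*o^2 - 1.83*o - 6.54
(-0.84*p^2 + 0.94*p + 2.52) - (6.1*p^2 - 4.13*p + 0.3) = -6.94*p^2 + 5.07*p + 2.22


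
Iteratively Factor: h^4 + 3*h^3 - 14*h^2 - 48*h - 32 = (h - 4)*(h^3 + 7*h^2 + 14*h + 8) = (h - 4)*(h + 2)*(h^2 + 5*h + 4) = (h - 4)*(h + 2)*(h + 4)*(h + 1)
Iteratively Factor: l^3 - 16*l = (l - 4)*(l^2 + 4*l) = l*(l - 4)*(l + 4)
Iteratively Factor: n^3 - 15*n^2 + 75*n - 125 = (n - 5)*(n^2 - 10*n + 25) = (n - 5)^2*(n - 5)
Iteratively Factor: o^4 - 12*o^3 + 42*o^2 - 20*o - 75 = (o - 5)*(o^3 - 7*o^2 + 7*o + 15) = (o - 5)^2*(o^2 - 2*o - 3) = (o - 5)^2*(o - 3)*(o + 1)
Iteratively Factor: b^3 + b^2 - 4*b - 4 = (b + 2)*(b^2 - b - 2) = (b + 1)*(b + 2)*(b - 2)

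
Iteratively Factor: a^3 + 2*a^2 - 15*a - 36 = (a - 4)*(a^2 + 6*a + 9) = (a - 4)*(a + 3)*(a + 3)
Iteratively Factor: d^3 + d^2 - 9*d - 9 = (d - 3)*(d^2 + 4*d + 3) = (d - 3)*(d + 1)*(d + 3)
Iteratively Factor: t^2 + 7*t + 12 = (t + 3)*(t + 4)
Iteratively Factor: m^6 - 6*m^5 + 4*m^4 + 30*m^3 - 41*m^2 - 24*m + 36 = (m - 3)*(m^5 - 3*m^4 - 5*m^3 + 15*m^2 + 4*m - 12) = (m - 3)*(m + 2)*(m^4 - 5*m^3 + 5*m^2 + 5*m - 6) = (m - 3)*(m + 1)*(m + 2)*(m^3 - 6*m^2 + 11*m - 6) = (m - 3)^2*(m + 1)*(m + 2)*(m^2 - 3*m + 2) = (m - 3)^2*(m - 1)*(m + 1)*(m + 2)*(m - 2)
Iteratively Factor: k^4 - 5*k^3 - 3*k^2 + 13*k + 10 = (k + 1)*(k^3 - 6*k^2 + 3*k + 10) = (k + 1)^2*(k^2 - 7*k + 10) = (k - 2)*(k + 1)^2*(k - 5)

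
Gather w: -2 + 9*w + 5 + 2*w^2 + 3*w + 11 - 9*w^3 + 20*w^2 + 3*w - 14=-9*w^3 + 22*w^2 + 15*w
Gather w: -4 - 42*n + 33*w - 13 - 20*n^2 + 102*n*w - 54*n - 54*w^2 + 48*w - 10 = -20*n^2 - 96*n - 54*w^2 + w*(102*n + 81) - 27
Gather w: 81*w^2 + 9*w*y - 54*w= 81*w^2 + w*(9*y - 54)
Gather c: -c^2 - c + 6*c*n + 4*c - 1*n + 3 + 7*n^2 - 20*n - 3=-c^2 + c*(6*n + 3) + 7*n^2 - 21*n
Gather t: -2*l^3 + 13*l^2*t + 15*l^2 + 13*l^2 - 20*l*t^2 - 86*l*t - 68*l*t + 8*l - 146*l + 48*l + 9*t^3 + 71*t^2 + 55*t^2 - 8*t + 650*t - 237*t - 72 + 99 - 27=-2*l^3 + 28*l^2 - 90*l + 9*t^3 + t^2*(126 - 20*l) + t*(13*l^2 - 154*l + 405)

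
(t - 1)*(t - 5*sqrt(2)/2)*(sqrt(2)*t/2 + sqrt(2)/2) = sqrt(2)*t^3/2 - 5*t^2/2 - sqrt(2)*t/2 + 5/2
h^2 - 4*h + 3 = (h - 3)*(h - 1)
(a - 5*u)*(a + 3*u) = a^2 - 2*a*u - 15*u^2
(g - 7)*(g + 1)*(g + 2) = g^3 - 4*g^2 - 19*g - 14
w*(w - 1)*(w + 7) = w^3 + 6*w^2 - 7*w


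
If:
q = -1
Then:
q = -1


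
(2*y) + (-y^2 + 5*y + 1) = -y^2 + 7*y + 1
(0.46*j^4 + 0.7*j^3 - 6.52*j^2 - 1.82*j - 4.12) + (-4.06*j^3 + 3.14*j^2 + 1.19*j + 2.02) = 0.46*j^4 - 3.36*j^3 - 3.38*j^2 - 0.63*j - 2.1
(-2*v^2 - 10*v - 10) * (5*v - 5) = -10*v^3 - 40*v^2 + 50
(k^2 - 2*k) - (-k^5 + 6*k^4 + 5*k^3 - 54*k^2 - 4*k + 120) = k^5 - 6*k^4 - 5*k^3 + 55*k^2 + 2*k - 120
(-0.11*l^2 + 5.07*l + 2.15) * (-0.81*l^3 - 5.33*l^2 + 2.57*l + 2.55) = 0.0891*l^5 - 3.5204*l^4 - 29.0473*l^3 + 1.2899*l^2 + 18.454*l + 5.4825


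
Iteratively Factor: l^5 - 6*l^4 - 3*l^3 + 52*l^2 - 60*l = (l - 2)*(l^4 - 4*l^3 - 11*l^2 + 30*l) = l*(l - 2)*(l^3 - 4*l^2 - 11*l + 30) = l*(l - 2)*(l + 3)*(l^2 - 7*l + 10) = l*(l - 5)*(l - 2)*(l + 3)*(l - 2)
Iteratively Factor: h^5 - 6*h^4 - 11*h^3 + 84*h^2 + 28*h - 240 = (h - 4)*(h^4 - 2*h^3 - 19*h^2 + 8*h + 60) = (h - 5)*(h - 4)*(h^3 + 3*h^2 - 4*h - 12) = (h - 5)*(h - 4)*(h + 3)*(h^2 - 4) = (h - 5)*(h - 4)*(h - 2)*(h + 3)*(h + 2)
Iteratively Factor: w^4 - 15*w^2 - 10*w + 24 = (w - 4)*(w^3 + 4*w^2 + w - 6) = (w - 4)*(w + 3)*(w^2 + w - 2) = (w - 4)*(w + 2)*(w + 3)*(w - 1)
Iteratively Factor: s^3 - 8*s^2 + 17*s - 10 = (s - 1)*(s^2 - 7*s + 10) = (s - 5)*(s - 1)*(s - 2)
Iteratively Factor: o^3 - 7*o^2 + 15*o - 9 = (o - 3)*(o^2 - 4*o + 3) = (o - 3)*(o - 1)*(o - 3)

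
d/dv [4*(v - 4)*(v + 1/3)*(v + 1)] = 12*v^2 - 64*v/3 - 20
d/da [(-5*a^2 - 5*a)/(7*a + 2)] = 5*(-7*a^2 - 4*a - 2)/(49*a^2 + 28*a + 4)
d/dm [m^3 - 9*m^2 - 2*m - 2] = 3*m^2 - 18*m - 2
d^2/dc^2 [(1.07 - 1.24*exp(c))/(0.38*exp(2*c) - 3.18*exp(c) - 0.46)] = (-0.179056*exp(4*c) - 0.880383999999998*exp(3*c) - 5.179476*exp(2*c) + 13.382284*exp(c) - 1.82758)*exp(c)/(0.054872*exp(6*c) - 1.377576*exp(5*c) + 11.328864*exp(4*c) - 28.822248*exp(3*c) - 13.713888*exp(2*c) - 2.018664*exp(c) - 0.097336)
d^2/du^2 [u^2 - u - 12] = 2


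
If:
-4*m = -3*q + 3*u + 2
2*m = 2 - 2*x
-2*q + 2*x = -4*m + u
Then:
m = 1 - x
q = 2 - 10*x/9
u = 2*x/9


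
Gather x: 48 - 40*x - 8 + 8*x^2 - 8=8*x^2 - 40*x + 32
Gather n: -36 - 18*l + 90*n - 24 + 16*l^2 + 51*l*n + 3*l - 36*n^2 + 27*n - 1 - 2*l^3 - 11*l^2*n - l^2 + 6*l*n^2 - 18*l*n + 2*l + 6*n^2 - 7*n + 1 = -2*l^3 + 15*l^2 - 13*l + n^2*(6*l - 30) + n*(-11*l^2 + 33*l + 110) - 60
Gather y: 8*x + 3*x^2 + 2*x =3*x^2 + 10*x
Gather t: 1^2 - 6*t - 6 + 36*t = 30*t - 5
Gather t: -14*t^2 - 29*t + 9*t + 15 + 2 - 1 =-14*t^2 - 20*t + 16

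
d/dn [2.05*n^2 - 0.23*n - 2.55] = 4.1*n - 0.23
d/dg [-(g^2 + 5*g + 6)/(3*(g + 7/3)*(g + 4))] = 2*(-2*g^2 - 10*g - 13)/(9*g^4 + 114*g^3 + 529*g^2 + 1064*g + 784)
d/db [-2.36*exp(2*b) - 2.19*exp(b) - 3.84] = (-4.72*exp(b) - 2.19)*exp(b)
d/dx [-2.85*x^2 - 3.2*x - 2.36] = -5.7*x - 3.2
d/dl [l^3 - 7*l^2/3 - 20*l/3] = 3*l^2 - 14*l/3 - 20/3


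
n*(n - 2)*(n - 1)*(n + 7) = n^4 + 4*n^3 - 19*n^2 + 14*n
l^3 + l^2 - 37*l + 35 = (l - 5)*(l - 1)*(l + 7)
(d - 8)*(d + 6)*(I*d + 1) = I*d^3 + d^2 - 2*I*d^2 - 2*d - 48*I*d - 48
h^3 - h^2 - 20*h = h*(h - 5)*(h + 4)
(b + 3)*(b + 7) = b^2 + 10*b + 21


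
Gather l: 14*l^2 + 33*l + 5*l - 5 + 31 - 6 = 14*l^2 + 38*l + 20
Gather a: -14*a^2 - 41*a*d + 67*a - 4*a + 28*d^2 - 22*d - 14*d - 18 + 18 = -14*a^2 + a*(63 - 41*d) + 28*d^2 - 36*d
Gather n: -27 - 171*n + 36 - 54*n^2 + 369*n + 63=-54*n^2 + 198*n + 72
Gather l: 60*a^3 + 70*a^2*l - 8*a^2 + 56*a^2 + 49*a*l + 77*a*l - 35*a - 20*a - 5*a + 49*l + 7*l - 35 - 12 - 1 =60*a^3 + 48*a^2 - 60*a + l*(70*a^2 + 126*a + 56) - 48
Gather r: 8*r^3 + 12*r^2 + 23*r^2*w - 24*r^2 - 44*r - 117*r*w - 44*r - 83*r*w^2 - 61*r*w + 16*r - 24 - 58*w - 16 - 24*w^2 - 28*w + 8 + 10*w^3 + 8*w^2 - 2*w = 8*r^3 + r^2*(23*w - 12) + r*(-83*w^2 - 178*w - 72) + 10*w^3 - 16*w^2 - 88*w - 32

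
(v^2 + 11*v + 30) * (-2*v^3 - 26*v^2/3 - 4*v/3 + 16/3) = -2*v^5 - 92*v^4/3 - 470*v^3/3 - 808*v^2/3 + 56*v/3 + 160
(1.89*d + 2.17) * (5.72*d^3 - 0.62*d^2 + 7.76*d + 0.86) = 10.8108*d^4 + 11.2406*d^3 + 13.321*d^2 + 18.4646*d + 1.8662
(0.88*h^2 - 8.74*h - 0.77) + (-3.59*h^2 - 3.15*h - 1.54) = -2.71*h^2 - 11.89*h - 2.31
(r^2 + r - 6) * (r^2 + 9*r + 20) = r^4 + 10*r^3 + 23*r^2 - 34*r - 120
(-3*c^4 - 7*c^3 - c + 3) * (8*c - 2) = -24*c^5 - 50*c^4 + 14*c^3 - 8*c^2 + 26*c - 6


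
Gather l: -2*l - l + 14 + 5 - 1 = 18 - 3*l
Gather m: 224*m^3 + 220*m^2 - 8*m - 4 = 224*m^3 + 220*m^2 - 8*m - 4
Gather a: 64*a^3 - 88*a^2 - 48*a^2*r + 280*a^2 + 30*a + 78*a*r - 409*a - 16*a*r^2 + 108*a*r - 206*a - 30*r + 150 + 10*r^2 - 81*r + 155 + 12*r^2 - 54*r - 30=64*a^3 + a^2*(192 - 48*r) + a*(-16*r^2 + 186*r - 585) + 22*r^2 - 165*r + 275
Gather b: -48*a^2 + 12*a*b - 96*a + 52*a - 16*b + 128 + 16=-48*a^2 - 44*a + b*(12*a - 16) + 144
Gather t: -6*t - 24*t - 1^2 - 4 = -30*t - 5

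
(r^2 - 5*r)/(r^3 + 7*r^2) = (r - 5)/(r*(r + 7))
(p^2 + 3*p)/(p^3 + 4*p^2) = (p + 3)/(p*(p + 4))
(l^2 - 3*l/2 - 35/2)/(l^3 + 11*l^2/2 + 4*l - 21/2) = (l - 5)/(l^2 + 2*l - 3)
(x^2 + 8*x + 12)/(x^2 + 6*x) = (x + 2)/x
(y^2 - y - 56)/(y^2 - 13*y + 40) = (y + 7)/(y - 5)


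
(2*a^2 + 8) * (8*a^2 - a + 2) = 16*a^4 - 2*a^3 + 68*a^2 - 8*a + 16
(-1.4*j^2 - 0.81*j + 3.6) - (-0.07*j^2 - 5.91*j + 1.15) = -1.33*j^2 + 5.1*j + 2.45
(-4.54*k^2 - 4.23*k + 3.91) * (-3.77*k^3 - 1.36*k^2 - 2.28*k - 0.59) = 17.1158*k^5 + 22.1215*k^4 + 1.3633*k^3 + 7.0054*k^2 - 6.4191*k - 2.3069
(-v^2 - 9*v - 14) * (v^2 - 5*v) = -v^4 - 4*v^3 + 31*v^2 + 70*v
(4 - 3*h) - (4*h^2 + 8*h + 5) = -4*h^2 - 11*h - 1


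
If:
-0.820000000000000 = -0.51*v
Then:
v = 1.61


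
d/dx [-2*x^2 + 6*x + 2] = 6 - 4*x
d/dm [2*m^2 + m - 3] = 4*m + 1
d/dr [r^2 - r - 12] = 2*r - 1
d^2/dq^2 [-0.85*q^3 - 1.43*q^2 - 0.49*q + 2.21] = -5.1*q - 2.86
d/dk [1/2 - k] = -1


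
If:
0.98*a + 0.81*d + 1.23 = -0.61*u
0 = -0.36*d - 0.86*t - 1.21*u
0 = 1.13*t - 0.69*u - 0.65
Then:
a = 3.36127415567997*u - 0.11933357413762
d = -4.81981317600787*u - 1.37413962635202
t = 0.610619469026549*u + 0.575221238938053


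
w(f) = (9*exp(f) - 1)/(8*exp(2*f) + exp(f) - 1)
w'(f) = (9*exp(f) - 1)*(-16*exp(2*f) - exp(f))/(8*exp(2*f) + exp(f) - 1)^2 + 9*exp(f)/(8*exp(2*f) + exp(f) - 1)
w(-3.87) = 0.83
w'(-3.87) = -0.17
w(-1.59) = -1.80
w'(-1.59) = -7.34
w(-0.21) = 1.24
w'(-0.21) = -1.34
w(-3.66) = 0.79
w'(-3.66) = -0.21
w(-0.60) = 2.01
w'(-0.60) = -2.99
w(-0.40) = 1.54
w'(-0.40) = -1.86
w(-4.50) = 0.91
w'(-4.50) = -0.09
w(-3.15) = 0.65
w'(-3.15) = -0.36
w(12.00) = 0.00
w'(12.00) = 0.00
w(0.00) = 1.00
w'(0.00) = -1.00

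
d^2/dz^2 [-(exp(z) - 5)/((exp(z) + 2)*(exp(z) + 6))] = (-exp(4*z) + 28*exp(3*z) + 192*exp(2*z) + 176*exp(z) - 624)*exp(z)/(exp(6*z) + 24*exp(5*z) + 228*exp(4*z) + 1088*exp(3*z) + 2736*exp(2*z) + 3456*exp(z) + 1728)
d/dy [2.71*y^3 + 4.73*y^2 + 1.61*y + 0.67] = 8.13*y^2 + 9.46*y + 1.61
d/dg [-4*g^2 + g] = 1 - 8*g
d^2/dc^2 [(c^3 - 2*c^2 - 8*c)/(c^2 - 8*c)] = 80/(c^3 - 24*c^2 + 192*c - 512)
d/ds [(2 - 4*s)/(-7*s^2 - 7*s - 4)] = 2*(-14*s^2 + 14*s + 15)/(49*s^4 + 98*s^3 + 105*s^2 + 56*s + 16)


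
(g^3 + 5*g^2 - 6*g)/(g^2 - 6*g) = (g^2 + 5*g - 6)/(g - 6)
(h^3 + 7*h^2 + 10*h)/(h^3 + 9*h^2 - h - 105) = h*(h + 2)/(h^2 + 4*h - 21)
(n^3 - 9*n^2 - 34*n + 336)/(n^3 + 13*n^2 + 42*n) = (n^2 - 15*n + 56)/(n*(n + 7))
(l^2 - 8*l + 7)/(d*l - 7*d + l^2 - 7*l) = (l - 1)/(d + l)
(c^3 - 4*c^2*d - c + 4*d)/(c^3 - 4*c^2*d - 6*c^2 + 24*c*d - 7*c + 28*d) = (c - 1)/(c - 7)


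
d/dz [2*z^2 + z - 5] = 4*z + 1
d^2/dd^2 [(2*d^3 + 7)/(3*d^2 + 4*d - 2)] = 2*(44*d^3 + 141*d^2 + 276*d + 154)/(27*d^6 + 108*d^5 + 90*d^4 - 80*d^3 - 60*d^2 + 48*d - 8)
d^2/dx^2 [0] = 0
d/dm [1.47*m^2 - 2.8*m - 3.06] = 2.94*m - 2.8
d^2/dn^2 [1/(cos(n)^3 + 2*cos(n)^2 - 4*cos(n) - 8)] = (-18*sin(n)^4 + 68*sin(n)^2 + 5*cos(n) + 7*cos(3*n) - 18)/(2*(cos(n) - 2)^3*(cos(n) + 2)^4)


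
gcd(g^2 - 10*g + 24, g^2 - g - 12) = g - 4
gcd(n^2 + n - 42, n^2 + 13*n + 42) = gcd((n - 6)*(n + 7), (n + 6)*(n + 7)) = n + 7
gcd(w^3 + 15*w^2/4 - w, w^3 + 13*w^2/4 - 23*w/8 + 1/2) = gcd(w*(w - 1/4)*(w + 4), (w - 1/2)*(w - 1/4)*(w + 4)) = w^2 + 15*w/4 - 1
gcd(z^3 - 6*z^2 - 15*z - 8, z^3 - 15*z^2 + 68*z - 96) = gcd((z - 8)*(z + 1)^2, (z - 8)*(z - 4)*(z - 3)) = z - 8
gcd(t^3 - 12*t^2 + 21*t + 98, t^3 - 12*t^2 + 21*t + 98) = t^3 - 12*t^2 + 21*t + 98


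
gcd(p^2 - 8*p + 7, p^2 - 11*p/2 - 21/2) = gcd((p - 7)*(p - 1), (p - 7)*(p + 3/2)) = p - 7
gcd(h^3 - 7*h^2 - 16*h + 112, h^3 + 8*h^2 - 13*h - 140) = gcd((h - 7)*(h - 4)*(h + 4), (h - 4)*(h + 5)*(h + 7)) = h - 4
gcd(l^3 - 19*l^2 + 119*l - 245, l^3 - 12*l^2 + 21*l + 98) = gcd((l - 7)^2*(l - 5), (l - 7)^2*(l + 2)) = l^2 - 14*l + 49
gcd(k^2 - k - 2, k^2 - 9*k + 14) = k - 2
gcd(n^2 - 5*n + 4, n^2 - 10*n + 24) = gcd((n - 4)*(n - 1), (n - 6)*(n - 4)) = n - 4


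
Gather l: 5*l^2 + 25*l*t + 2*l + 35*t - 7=5*l^2 + l*(25*t + 2) + 35*t - 7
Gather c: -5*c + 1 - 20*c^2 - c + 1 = -20*c^2 - 6*c + 2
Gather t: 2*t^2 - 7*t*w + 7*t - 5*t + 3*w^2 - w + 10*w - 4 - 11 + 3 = 2*t^2 + t*(2 - 7*w) + 3*w^2 + 9*w - 12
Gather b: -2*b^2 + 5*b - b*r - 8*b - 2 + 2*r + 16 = -2*b^2 + b*(-r - 3) + 2*r + 14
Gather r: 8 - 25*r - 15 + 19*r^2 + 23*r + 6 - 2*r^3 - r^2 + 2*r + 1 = -2*r^3 + 18*r^2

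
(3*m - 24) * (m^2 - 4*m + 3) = 3*m^3 - 36*m^2 + 105*m - 72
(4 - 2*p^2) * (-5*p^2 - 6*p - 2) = 10*p^4 + 12*p^3 - 16*p^2 - 24*p - 8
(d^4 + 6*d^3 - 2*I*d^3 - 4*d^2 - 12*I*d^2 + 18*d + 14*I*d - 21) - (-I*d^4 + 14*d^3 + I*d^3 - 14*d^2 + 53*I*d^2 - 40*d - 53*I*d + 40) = d^4 + I*d^4 - 8*d^3 - 3*I*d^3 + 10*d^2 - 65*I*d^2 + 58*d + 67*I*d - 61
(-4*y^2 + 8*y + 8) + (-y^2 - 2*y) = -5*y^2 + 6*y + 8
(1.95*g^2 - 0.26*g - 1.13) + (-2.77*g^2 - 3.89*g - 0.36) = -0.82*g^2 - 4.15*g - 1.49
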